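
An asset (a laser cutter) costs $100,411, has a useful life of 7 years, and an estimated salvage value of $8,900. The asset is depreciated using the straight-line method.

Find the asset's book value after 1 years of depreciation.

$87,338

Depreciable base = $100,411 − $8,900 = $91,511.
Annual expense = $91,511 / 7 = $13,073.
End of year 1: book value $87,338.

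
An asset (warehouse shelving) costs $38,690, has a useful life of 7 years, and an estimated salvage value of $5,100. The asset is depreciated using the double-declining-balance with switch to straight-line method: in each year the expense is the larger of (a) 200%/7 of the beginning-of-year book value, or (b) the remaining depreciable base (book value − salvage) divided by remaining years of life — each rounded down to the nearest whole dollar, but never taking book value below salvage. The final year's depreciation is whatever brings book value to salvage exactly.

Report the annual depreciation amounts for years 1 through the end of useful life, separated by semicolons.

Depreciable base = $38,690 − $5,100 = $33,590.
Year 1: DB = ⌊$38,690 × 200%/7⌋ = $11,054; SL = ⌊$33,590/7⌋ = $4,798 → take DB $11,054. Book value $27,636.
Year 2: DB = ⌊$27,636 × 200%/7⌋ = $7,896; SL = ⌊$22,536/6⌋ = $3,756 → take DB $7,896. Book value $19,740.
Year 3: DB = ⌊$19,740 × 200%/7⌋ = $5,640; SL = ⌊$14,640/5⌋ = $2,928 → take DB $5,640. Book value $14,100.
Year 4: DB = ⌊$14,100 × 200%/7⌋ = $4,028; SL = ⌊$9,000/4⌋ = $2,250 → take DB $4,028. Book value $10,072.
Year 5: DB = ⌊$10,072 × 200%/7⌋ = $2,877; SL = ⌊$4,972/3⌋ = $1,657 → take DB $2,877. Book value $7,195.
Year 6: DB = ⌊$7,195 × 200%/7⌋ = $2,055; SL = ⌊$2,095/2⌋ = $1,047 → take DB $2,055. Book value $5,140.
Year 7 (final): $5,140 − $5,100 = $40. Book value $5,100.

$11,054; $7,896; $5,640; $4,028; $2,877; $2,055; $40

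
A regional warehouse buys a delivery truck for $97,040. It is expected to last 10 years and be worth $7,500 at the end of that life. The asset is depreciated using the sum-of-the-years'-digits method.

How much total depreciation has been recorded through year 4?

$55,352

Depreciable base = $97,040 − $7,500 = $89,540.
Sum of the years' digits = 10+9+8+7+6+5+4+3+2+1 = 55.
Year 1: $89,540 × 10/55 = $16,280. Book value $80,760.
Year 2: $89,540 × 9/55 = $14,652. Book value $66,108.
Year 3: $89,540 × 8/55 = $13,024. Book value $53,084.
Year 4: $89,540 × 7/55 = $11,396. Book value $41,688.
Accumulated through year 4 = $97,040 − $41,688 = $55,352.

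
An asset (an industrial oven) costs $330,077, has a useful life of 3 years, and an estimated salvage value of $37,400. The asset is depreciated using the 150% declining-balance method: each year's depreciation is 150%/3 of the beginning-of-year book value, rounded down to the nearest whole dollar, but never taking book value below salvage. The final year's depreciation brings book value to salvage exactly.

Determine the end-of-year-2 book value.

Depreciable base = $330,077 − $37,400 = $292,677.
Year 1: ⌊$330,077 × 150%/3⌋ = $165,038. Book value $165,039.
Year 2: ⌊$165,039 × 150%/3⌋ = $82,519. Book value $82,520.

$82,520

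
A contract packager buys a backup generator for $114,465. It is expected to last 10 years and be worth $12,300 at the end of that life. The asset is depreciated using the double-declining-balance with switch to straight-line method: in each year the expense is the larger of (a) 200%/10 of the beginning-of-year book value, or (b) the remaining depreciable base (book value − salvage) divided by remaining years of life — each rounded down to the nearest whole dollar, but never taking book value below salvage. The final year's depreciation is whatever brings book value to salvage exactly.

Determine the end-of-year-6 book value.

Depreciable base = $114,465 − $12,300 = $102,165.
Year 1: DB = ⌊$114,465 × 200%/10⌋ = $22,893; SL = ⌊$102,165/10⌋ = $10,216 → take DB $22,893. Book value $91,572.
Year 2: DB = ⌊$91,572 × 200%/10⌋ = $18,314; SL = ⌊$79,272/9⌋ = $8,808 → take DB $18,314. Book value $73,258.
Year 3: DB = ⌊$73,258 × 200%/10⌋ = $14,651; SL = ⌊$60,958/8⌋ = $7,619 → take DB $14,651. Book value $58,607.
Year 4: DB = ⌊$58,607 × 200%/10⌋ = $11,721; SL = ⌊$46,307/7⌋ = $6,615 → take DB $11,721. Book value $46,886.
Year 5: DB = ⌊$46,886 × 200%/10⌋ = $9,377; SL = ⌊$34,586/6⌋ = $5,764 → take DB $9,377. Book value $37,509.
Year 6: DB = ⌊$37,509 × 200%/10⌋ = $7,501; SL = ⌊$25,209/5⌋ = $5,041 → take DB $7,501. Book value $30,008.

$30,008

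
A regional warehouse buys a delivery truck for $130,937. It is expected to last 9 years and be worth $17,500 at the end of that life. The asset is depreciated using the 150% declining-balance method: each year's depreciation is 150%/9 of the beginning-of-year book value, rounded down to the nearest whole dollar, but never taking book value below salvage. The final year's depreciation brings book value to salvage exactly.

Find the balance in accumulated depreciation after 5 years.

Depreciable base = $130,937 − $17,500 = $113,437.
Year 1: ⌊$130,937 × 150%/9⌋ = $21,822. Book value $109,115.
Year 2: ⌊$109,115 × 150%/9⌋ = $18,185. Book value $90,930.
Year 3: ⌊$90,930 × 150%/9⌋ = $15,155. Book value $75,775.
Year 4: ⌊$75,775 × 150%/9⌋ = $12,629. Book value $63,146.
Year 5: ⌊$63,146 × 150%/9⌋ = $10,524. Book value $52,622.
Accumulated through year 5 = $130,937 − $52,622 = $78,315.

$78,315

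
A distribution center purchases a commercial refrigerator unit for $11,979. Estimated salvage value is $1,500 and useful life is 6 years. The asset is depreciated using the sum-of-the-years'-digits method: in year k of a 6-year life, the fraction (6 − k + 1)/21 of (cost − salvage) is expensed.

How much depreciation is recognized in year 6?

$499

Depreciable base = $11,979 − $1,500 = $10,479.
Sum of the years' digits = 6+5+4+3+2+1 = 21.
Year 1: $10,479 × 6/21 = $2,994. Book value $8,985.
Year 2: $10,479 × 5/21 = $2,495. Book value $6,490.
Year 3: $10,479 × 4/21 = $1,996. Book value $4,494.
Year 4: $10,479 × 3/21 = $1,497. Book value $2,997.
Year 5: $10,479 × 2/21 = $998. Book value $1,999.
Year 6: $10,479 × 1/21 = $499. Book value $1,500.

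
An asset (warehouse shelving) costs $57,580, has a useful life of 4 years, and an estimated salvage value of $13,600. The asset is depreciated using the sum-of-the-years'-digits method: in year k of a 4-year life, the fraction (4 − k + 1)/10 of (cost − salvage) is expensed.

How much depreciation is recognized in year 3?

$8,796

Depreciable base = $57,580 − $13,600 = $43,980.
Sum of the years' digits = 4+3+2+1 = 10.
Year 1: $43,980 × 4/10 = $17,592. Book value $39,988.
Year 2: $43,980 × 3/10 = $13,194. Book value $26,794.
Year 3: $43,980 × 2/10 = $8,796. Book value $17,998.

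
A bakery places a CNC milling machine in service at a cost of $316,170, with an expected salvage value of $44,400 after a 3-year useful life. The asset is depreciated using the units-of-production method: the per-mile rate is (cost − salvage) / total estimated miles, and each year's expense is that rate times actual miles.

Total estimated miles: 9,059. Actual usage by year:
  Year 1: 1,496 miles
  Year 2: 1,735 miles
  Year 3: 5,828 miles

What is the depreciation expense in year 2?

Depreciable base = $316,170 − $44,400 = $271,770.
Rate = $271,770 / 9,059 miles = $30 per mile.
Year 1: 1,496 × $30 = $44,880. Book value $271,290.
Year 2: 1,735 × $30 = $52,050. Book value $219,240.

$52,050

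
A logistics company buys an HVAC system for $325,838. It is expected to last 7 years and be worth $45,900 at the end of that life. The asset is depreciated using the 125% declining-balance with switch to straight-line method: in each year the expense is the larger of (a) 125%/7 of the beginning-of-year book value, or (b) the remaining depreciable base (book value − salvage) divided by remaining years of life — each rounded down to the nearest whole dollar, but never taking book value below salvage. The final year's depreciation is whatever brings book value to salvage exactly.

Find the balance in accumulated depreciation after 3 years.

Depreciable base = $325,838 − $45,900 = $279,938.
Year 1: DB = ⌊$325,838 × 125%/7⌋ = $58,185; SL = ⌊$279,938/7⌋ = $39,991 → take DB $58,185. Book value $267,653.
Year 2: DB = ⌊$267,653 × 125%/7⌋ = $47,795; SL = ⌊$221,753/6⌋ = $36,958 → take DB $47,795. Book value $219,858.
Year 3: DB = ⌊$219,858 × 125%/7⌋ = $39,260; SL = ⌊$173,958/5⌋ = $34,791 → take DB $39,260. Book value $180,598.
Accumulated through year 3 = $325,838 − $180,598 = $145,240.

$145,240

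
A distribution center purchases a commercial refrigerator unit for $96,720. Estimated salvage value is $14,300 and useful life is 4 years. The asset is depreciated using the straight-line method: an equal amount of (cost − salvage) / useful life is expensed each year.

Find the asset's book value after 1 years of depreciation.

Depreciable base = $96,720 − $14,300 = $82,420.
Annual expense = $82,420 / 4 = $20,605.
End of year 1: book value $76,115.

$76,115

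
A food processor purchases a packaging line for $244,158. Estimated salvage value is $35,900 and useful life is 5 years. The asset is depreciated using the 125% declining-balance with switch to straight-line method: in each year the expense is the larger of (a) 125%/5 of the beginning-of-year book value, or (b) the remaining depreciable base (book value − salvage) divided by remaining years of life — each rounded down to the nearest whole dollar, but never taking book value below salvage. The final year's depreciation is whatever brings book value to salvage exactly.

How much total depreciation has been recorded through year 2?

Depreciable base = $244,158 − $35,900 = $208,258.
Year 1: DB = ⌊$244,158 × 125%/5⌋ = $61,039; SL = ⌊$208,258/5⌋ = $41,651 → take DB $61,039. Book value $183,119.
Year 2: DB = ⌊$183,119 × 125%/5⌋ = $45,779; SL = ⌊$147,219/4⌋ = $36,804 → take DB $45,779. Book value $137,340.
Accumulated through year 2 = $244,158 − $137,340 = $106,818.

$106,818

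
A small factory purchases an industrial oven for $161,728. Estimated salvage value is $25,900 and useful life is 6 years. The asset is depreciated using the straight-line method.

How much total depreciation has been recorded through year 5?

Depreciable base = $161,728 − $25,900 = $135,828.
Annual expense = $135,828 / 6 = $22,638.
End of year 1: book value $139,090.
End of year 2: book value $116,452.
End of year 3: book value $93,814.
End of year 4: book value $71,176.
End of year 5: book value $48,538.
Accumulated through year 5 = $161,728 − $48,538 = $113,190.

$113,190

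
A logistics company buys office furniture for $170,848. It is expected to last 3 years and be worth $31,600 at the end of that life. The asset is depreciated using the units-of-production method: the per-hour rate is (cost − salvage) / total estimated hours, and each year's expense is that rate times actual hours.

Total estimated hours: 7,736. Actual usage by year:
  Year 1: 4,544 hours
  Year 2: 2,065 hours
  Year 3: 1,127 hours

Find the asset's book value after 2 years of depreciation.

$51,886

Depreciable base = $170,848 − $31,600 = $139,248.
Rate = $139,248 / 7,736 hours = $18 per hour.
Year 1: 4,544 × $18 = $81,792. Book value $89,056.
Year 2: 2,065 × $18 = $37,170. Book value $51,886.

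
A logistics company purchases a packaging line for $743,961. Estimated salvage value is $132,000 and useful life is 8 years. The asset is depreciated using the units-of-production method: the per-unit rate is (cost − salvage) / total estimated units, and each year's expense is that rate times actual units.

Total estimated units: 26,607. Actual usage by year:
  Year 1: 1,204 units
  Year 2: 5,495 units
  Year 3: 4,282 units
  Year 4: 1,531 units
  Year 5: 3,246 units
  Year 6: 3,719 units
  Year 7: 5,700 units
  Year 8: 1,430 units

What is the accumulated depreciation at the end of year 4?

$287,776

Depreciable base = $743,961 − $132,000 = $611,961.
Rate = $611,961 / 26,607 units = $23 per unit.
Year 1: 1,204 × $23 = $27,692. Book value $716,269.
Year 2: 5,495 × $23 = $126,385. Book value $589,884.
Year 3: 4,282 × $23 = $98,486. Book value $491,398.
Year 4: 1,531 × $23 = $35,213. Book value $456,185.
Accumulated through year 4 = $743,961 − $456,185 = $287,776.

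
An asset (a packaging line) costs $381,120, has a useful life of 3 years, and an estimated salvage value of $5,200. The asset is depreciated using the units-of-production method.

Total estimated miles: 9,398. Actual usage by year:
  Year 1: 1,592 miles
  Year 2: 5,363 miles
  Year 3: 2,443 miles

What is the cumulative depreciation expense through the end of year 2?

Depreciable base = $381,120 − $5,200 = $375,920.
Rate = $375,920 / 9,398 miles = $40 per mile.
Year 1: 1,592 × $40 = $63,680. Book value $317,440.
Year 2: 5,363 × $40 = $214,520. Book value $102,920.
Accumulated through year 2 = $381,120 − $102,920 = $278,200.

$278,200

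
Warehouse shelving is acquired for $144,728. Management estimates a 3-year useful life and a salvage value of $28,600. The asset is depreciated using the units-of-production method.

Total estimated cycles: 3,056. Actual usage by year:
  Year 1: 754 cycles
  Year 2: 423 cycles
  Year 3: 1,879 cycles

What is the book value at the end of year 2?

$100,002

Depreciable base = $144,728 − $28,600 = $116,128.
Rate = $116,128 / 3,056 cycles = $38 per cycle.
Year 1: 754 × $38 = $28,652. Book value $116,076.
Year 2: 423 × $38 = $16,074. Book value $100,002.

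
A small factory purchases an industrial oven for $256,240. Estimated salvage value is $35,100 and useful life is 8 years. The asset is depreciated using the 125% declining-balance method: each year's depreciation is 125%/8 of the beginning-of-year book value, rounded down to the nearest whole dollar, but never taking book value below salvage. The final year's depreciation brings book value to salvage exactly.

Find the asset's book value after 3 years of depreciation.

$153,919

Depreciable base = $256,240 − $35,100 = $221,140.
Year 1: ⌊$256,240 × 125%/8⌋ = $40,037. Book value $216,203.
Year 2: ⌊$216,203 × 125%/8⌋ = $33,781. Book value $182,422.
Year 3: ⌊$182,422 × 125%/8⌋ = $28,503. Book value $153,919.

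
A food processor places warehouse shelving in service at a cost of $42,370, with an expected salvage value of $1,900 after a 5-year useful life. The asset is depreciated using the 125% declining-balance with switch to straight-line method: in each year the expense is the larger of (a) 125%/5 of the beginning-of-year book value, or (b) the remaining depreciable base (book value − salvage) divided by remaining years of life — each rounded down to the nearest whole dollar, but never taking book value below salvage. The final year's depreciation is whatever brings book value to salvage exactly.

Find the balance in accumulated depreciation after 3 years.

$25,847

Depreciable base = $42,370 − $1,900 = $40,470.
Year 1: DB = ⌊$42,370 × 125%/5⌋ = $10,592; SL = ⌊$40,470/5⌋ = $8,094 → take DB $10,592. Book value $31,778.
Year 2: DB = ⌊$31,778 × 125%/5⌋ = $7,944; SL = ⌊$29,878/4⌋ = $7,469 → take DB $7,944. Book value $23,834.
Year 3: DB = ⌊$23,834 × 125%/5⌋ = $5,958; SL = ⌊$21,934/3⌋ = $7,311 → take SL $7,311. Book value $16,523.
Accumulated through year 3 = $42,370 − $16,523 = $25,847.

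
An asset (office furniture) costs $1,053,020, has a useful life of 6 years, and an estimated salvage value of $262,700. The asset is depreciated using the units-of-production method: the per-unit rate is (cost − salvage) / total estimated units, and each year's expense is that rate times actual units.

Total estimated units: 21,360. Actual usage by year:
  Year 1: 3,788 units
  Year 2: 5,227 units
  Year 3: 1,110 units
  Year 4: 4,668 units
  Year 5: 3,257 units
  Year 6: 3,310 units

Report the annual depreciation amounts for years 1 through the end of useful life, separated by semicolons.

$140,156; $193,399; $41,070; $172,716; $120,509; $122,470

Depreciable base = $1,053,020 − $262,700 = $790,320.
Rate = $790,320 / 21,360 units = $37 per unit.
Year 1: 3,788 × $37 = $140,156. Book value $912,864.
Year 2: 5,227 × $37 = $193,399. Book value $719,465.
Year 3: 1,110 × $37 = $41,070. Book value $678,395.
Year 4: 4,668 × $37 = $172,716. Book value $505,679.
Year 5: 3,257 × $37 = $120,509. Book value $385,170.
Year 6: 3,310 × $37 = $122,470. Book value $262,700.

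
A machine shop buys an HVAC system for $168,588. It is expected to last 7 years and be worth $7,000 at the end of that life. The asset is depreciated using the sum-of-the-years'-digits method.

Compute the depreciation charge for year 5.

$17,313

Depreciable base = $168,588 − $7,000 = $161,588.
Sum of the years' digits = 7+6+5+4+3+2+1 = 28.
Year 1: $161,588 × 7/28 = $40,397. Book value $128,191.
Year 2: $161,588 × 6/28 = $34,626. Book value $93,565.
Year 3: $161,588 × 5/28 = $28,855. Book value $64,710.
Year 4: $161,588 × 4/28 = $23,084. Book value $41,626.
Year 5: $161,588 × 3/28 = $17,313. Book value $24,313.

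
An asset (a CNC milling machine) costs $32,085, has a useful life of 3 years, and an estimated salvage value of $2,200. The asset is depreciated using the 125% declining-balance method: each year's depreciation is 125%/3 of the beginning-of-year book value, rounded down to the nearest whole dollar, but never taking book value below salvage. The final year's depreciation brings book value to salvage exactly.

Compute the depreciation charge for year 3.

$8,719

Depreciable base = $32,085 − $2,200 = $29,885.
Year 1: ⌊$32,085 × 125%/3⌋ = $13,368. Book value $18,717.
Year 2: ⌊$18,717 × 125%/3⌋ = $7,798. Book value $10,919.
Year 3 (final): $10,919 − $2,200 = $8,719. Book value $2,200.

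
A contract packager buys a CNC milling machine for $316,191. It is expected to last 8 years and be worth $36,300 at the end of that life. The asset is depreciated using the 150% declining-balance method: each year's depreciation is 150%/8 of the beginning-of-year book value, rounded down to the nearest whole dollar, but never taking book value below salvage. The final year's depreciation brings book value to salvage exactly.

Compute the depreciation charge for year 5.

Depreciable base = $316,191 − $36,300 = $279,891.
Year 1: ⌊$316,191 × 150%/8⌋ = $59,285. Book value $256,906.
Year 2: ⌊$256,906 × 150%/8⌋ = $48,169. Book value $208,737.
Year 3: ⌊$208,737 × 150%/8⌋ = $39,138. Book value $169,599.
Year 4: ⌊$169,599 × 150%/8⌋ = $31,799. Book value $137,800.
Year 5: ⌊$137,800 × 150%/8⌋ = $25,837. Book value $111,963.

$25,837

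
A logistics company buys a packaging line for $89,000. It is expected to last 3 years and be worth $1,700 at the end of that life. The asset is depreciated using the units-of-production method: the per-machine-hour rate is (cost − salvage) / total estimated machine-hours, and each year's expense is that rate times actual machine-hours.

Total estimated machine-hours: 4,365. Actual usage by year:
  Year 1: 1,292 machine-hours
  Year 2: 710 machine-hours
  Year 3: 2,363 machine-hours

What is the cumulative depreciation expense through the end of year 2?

Depreciable base = $89,000 − $1,700 = $87,300.
Rate = $87,300 / 4,365 machine-hours = $20 per machine-hour.
Year 1: 1,292 × $20 = $25,840. Book value $63,160.
Year 2: 710 × $20 = $14,200. Book value $48,960.
Accumulated through year 2 = $89,000 − $48,960 = $40,040.

$40,040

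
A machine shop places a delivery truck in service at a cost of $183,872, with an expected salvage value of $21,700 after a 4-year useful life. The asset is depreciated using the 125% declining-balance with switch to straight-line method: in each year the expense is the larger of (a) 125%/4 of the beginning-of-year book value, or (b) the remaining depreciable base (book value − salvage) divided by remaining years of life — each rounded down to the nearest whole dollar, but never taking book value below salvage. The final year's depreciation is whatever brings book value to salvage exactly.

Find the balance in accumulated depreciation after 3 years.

$129,567

Depreciable base = $183,872 − $21,700 = $162,172.
Year 1: DB = ⌊$183,872 × 125%/4⌋ = $57,460; SL = ⌊$162,172/4⌋ = $40,543 → take DB $57,460. Book value $126,412.
Year 2: DB = ⌊$126,412 × 125%/4⌋ = $39,503; SL = ⌊$104,712/3⌋ = $34,904 → take DB $39,503. Book value $86,909.
Year 3: DB = ⌊$86,909 × 125%/4⌋ = $27,159; SL = ⌊$65,209/2⌋ = $32,604 → take SL $32,604. Book value $54,305.
Accumulated through year 3 = $183,872 − $54,305 = $129,567.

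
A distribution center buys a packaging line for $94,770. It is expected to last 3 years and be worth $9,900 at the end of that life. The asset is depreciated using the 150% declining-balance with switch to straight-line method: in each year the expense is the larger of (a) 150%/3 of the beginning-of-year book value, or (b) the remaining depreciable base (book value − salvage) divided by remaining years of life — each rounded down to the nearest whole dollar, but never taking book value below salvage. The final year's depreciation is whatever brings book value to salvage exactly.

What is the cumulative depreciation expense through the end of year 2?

$71,077

Depreciable base = $94,770 − $9,900 = $84,870.
Year 1: DB = ⌊$94,770 × 150%/3⌋ = $47,385; SL = ⌊$84,870/3⌋ = $28,290 → take DB $47,385. Book value $47,385.
Year 2: DB = ⌊$47,385 × 150%/3⌋ = $23,692; SL = ⌊$37,485/2⌋ = $18,742 → take DB $23,692. Book value $23,693.
Accumulated through year 2 = $94,770 − $23,693 = $71,077.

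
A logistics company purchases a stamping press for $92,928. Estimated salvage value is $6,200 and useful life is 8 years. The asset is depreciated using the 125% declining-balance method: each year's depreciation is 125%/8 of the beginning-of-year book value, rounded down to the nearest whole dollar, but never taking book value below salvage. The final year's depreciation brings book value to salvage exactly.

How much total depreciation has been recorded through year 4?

$45,829

Depreciable base = $92,928 − $6,200 = $86,728.
Year 1: ⌊$92,928 × 125%/8⌋ = $14,520. Book value $78,408.
Year 2: ⌊$78,408 × 125%/8⌋ = $12,251. Book value $66,157.
Year 3: ⌊$66,157 × 125%/8⌋ = $10,337. Book value $55,820.
Year 4: ⌊$55,820 × 125%/8⌋ = $8,721. Book value $47,099.
Accumulated through year 4 = $92,928 − $47,099 = $45,829.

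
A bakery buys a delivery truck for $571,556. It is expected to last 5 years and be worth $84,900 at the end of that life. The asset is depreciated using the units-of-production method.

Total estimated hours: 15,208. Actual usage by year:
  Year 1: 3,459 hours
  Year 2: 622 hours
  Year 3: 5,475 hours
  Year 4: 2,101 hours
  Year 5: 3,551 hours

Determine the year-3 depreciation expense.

$175,200

Depreciable base = $571,556 − $84,900 = $486,656.
Rate = $486,656 / 15,208 hours = $32 per hour.
Year 1: 3,459 × $32 = $110,688. Book value $460,868.
Year 2: 622 × $32 = $19,904. Book value $440,964.
Year 3: 5,475 × $32 = $175,200. Book value $265,764.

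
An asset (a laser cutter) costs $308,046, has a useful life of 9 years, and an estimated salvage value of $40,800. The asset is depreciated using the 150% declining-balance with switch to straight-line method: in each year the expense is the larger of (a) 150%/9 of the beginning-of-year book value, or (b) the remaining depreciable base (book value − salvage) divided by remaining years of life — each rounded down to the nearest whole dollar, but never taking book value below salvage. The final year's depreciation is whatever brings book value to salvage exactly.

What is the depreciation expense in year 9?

Depreciable base = $308,046 − $40,800 = $267,246.
Year 1: DB = ⌊$308,046 × 150%/9⌋ = $51,341; SL = ⌊$267,246/9⌋ = $29,694 → take DB $51,341. Book value $256,705.
Year 2: DB = ⌊$256,705 × 150%/9⌋ = $42,784; SL = ⌊$215,905/8⌋ = $26,988 → take DB $42,784. Book value $213,921.
Year 3: DB = ⌊$213,921 × 150%/9⌋ = $35,653; SL = ⌊$173,121/7⌋ = $24,731 → take DB $35,653. Book value $178,268.
Year 4: DB = ⌊$178,268 × 150%/9⌋ = $29,711; SL = ⌊$137,468/6⌋ = $22,911 → take DB $29,711. Book value $148,557.
Year 5: DB = ⌊$148,557 × 150%/9⌋ = $24,759; SL = ⌊$107,757/5⌋ = $21,551 → take DB $24,759. Book value $123,798.
Year 6: DB = ⌊$123,798 × 150%/9⌋ = $20,633; SL = ⌊$82,998/4⌋ = $20,749 → take SL $20,749. Book value $103,049.
Year 7: DB = ⌊$103,049 × 150%/9⌋ = $17,174; SL = ⌊$62,249/3⌋ = $20,749 → take SL $20,749. Book value $82,300.
Year 8: DB = ⌊$82,300 × 150%/9⌋ = $13,716; SL = ⌊$41,500/2⌋ = $20,750 → take SL $20,750. Book value $61,550.
Year 9 (final): $61,550 − $40,800 = $20,750. Book value $40,800.

$20,750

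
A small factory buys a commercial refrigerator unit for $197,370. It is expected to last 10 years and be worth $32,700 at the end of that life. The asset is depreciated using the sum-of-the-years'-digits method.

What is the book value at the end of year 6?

Depreciable base = $197,370 − $32,700 = $164,670.
Sum of the years' digits = 10+9+8+7+6+5+4+3+2+1 = 55.
Year 1: $164,670 × 10/55 = $29,940. Book value $167,430.
Year 2: $164,670 × 9/55 = $26,946. Book value $140,484.
Year 3: $164,670 × 8/55 = $23,952. Book value $116,532.
Year 4: $164,670 × 7/55 = $20,958. Book value $95,574.
Year 5: $164,670 × 6/55 = $17,964. Book value $77,610.
Year 6: $164,670 × 5/55 = $14,970. Book value $62,640.

$62,640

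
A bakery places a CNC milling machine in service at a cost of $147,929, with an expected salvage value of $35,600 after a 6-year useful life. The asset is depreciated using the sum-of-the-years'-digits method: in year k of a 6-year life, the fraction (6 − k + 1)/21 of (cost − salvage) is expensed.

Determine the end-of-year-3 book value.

$67,694

Depreciable base = $147,929 − $35,600 = $112,329.
Sum of the years' digits = 6+5+4+3+2+1 = 21.
Year 1: $112,329 × 6/21 = $32,094. Book value $115,835.
Year 2: $112,329 × 5/21 = $26,745. Book value $89,090.
Year 3: $112,329 × 4/21 = $21,396. Book value $67,694.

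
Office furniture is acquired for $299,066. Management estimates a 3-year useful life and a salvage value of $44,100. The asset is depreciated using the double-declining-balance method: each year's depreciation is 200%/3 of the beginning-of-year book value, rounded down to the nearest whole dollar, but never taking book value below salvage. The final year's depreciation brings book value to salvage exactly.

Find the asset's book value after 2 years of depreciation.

Depreciable base = $299,066 − $44,100 = $254,966.
Year 1: ⌊$299,066 × 200%/3⌋ = $199,377. Book value $99,689.
Year 2: ⌊$99,689 × 200%/3⌋ = $66,459, capped at $55,589. Book value $44,100.

$44,100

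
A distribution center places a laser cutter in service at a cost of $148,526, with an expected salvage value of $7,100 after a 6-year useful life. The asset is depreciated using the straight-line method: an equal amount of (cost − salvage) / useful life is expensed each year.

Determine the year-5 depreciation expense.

Depreciable base = $148,526 − $7,100 = $141,426.
Annual expense = $141,426 / 6 = $23,571.

$23,571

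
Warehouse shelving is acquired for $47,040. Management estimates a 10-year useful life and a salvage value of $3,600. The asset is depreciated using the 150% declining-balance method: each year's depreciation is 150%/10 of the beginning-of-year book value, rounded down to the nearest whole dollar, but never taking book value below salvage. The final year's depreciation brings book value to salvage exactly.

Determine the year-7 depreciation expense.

$2,661

Depreciable base = $47,040 − $3,600 = $43,440.
Year 1: ⌊$47,040 × 150%/10⌋ = $7,056. Book value $39,984.
Year 2: ⌊$39,984 × 150%/10⌋ = $5,997. Book value $33,987.
Year 3: ⌊$33,987 × 150%/10⌋ = $5,098. Book value $28,889.
Year 4: ⌊$28,889 × 150%/10⌋ = $4,333. Book value $24,556.
Year 5: ⌊$24,556 × 150%/10⌋ = $3,683. Book value $20,873.
Year 6: ⌊$20,873 × 150%/10⌋ = $3,130. Book value $17,743.
Year 7: ⌊$17,743 × 150%/10⌋ = $2,661. Book value $15,082.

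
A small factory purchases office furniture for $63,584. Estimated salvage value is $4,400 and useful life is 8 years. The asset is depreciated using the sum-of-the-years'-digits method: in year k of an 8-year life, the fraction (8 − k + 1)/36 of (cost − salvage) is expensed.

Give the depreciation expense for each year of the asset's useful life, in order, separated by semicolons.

Depreciable base = $63,584 − $4,400 = $59,184.
Sum of the years' digits = 8+7+6+5+4+3+2+1 = 36.
Year 1: $59,184 × 8/36 = $13,152. Book value $50,432.
Year 2: $59,184 × 7/36 = $11,508. Book value $38,924.
Year 3: $59,184 × 6/36 = $9,864. Book value $29,060.
Year 4: $59,184 × 5/36 = $8,220. Book value $20,840.
Year 5: $59,184 × 4/36 = $6,576. Book value $14,264.
Year 6: $59,184 × 3/36 = $4,932. Book value $9,332.
Year 7: $59,184 × 2/36 = $3,288. Book value $6,044.
Year 8: $59,184 × 1/36 = $1,644. Book value $4,400.

$13,152; $11,508; $9,864; $8,220; $6,576; $4,932; $3,288; $1,644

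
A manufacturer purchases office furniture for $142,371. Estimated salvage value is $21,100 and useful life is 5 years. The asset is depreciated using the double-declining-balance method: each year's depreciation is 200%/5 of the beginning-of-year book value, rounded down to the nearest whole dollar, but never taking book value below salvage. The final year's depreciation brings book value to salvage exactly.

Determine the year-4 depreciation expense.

Depreciable base = $142,371 − $21,100 = $121,271.
Year 1: ⌊$142,371 × 200%/5⌋ = $56,948. Book value $85,423.
Year 2: ⌊$85,423 × 200%/5⌋ = $34,169. Book value $51,254.
Year 3: ⌊$51,254 × 200%/5⌋ = $20,501. Book value $30,753.
Year 4: ⌊$30,753 × 200%/5⌋ = $12,301, capped at $9,653. Book value $21,100.

$9,653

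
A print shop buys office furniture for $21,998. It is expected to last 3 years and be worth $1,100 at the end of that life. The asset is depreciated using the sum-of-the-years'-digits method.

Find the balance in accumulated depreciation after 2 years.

$17,415

Depreciable base = $21,998 − $1,100 = $20,898.
Sum of the years' digits = 3+2+1 = 6.
Year 1: $20,898 × 3/6 = $10,449. Book value $11,549.
Year 2: $20,898 × 2/6 = $6,966. Book value $4,583.
Accumulated through year 2 = $21,998 − $4,583 = $17,415.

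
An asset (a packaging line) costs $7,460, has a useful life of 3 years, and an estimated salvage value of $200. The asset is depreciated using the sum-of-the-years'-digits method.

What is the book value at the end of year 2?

$1,410

Depreciable base = $7,460 − $200 = $7,260.
Sum of the years' digits = 3+2+1 = 6.
Year 1: $7,260 × 3/6 = $3,630. Book value $3,830.
Year 2: $7,260 × 2/6 = $2,420. Book value $1,410.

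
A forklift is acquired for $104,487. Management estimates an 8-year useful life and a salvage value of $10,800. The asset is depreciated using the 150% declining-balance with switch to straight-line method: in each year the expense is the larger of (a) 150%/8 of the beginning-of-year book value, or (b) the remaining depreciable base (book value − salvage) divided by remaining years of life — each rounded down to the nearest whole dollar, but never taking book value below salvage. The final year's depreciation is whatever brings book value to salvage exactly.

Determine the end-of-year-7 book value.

Depreciable base = $104,487 − $10,800 = $93,687.
Year 1: DB = ⌊$104,487 × 150%/8⌋ = $19,591; SL = ⌊$93,687/8⌋ = $11,710 → take DB $19,591. Book value $84,896.
Year 2: DB = ⌊$84,896 × 150%/8⌋ = $15,918; SL = ⌊$74,096/7⌋ = $10,585 → take DB $15,918. Book value $68,978.
Year 3: DB = ⌊$68,978 × 150%/8⌋ = $12,933; SL = ⌊$58,178/6⌋ = $9,696 → take DB $12,933. Book value $56,045.
Year 4: DB = ⌊$56,045 × 150%/8⌋ = $10,508; SL = ⌊$45,245/5⌋ = $9,049 → take DB $10,508. Book value $45,537.
Year 5: DB = ⌊$45,537 × 150%/8⌋ = $8,538; SL = ⌊$34,737/4⌋ = $8,684 → take SL $8,684. Book value $36,853.
Year 6: DB = ⌊$36,853 × 150%/8⌋ = $6,909; SL = ⌊$26,053/3⌋ = $8,684 → take SL $8,684. Book value $28,169.
Year 7: DB = ⌊$28,169 × 150%/8⌋ = $5,281; SL = ⌊$17,369/2⌋ = $8,684 → take SL $8,684. Book value $19,485.

$19,485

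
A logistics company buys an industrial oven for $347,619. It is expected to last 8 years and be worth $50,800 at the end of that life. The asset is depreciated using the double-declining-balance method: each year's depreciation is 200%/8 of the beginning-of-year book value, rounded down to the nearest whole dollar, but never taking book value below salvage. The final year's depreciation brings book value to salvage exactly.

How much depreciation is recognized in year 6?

$20,623

Depreciable base = $347,619 − $50,800 = $296,819.
Year 1: ⌊$347,619 × 200%/8⌋ = $86,904. Book value $260,715.
Year 2: ⌊$260,715 × 200%/8⌋ = $65,178. Book value $195,537.
Year 3: ⌊$195,537 × 200%/8⌋ = $48,884. Book value $146,653.
Year 4: ⌊$146,653 × 200%/8⌋ = $36,663. Book value $109,990.
Year 5: ⌊$109,990 × 200%/8⌋ = $27,497. Book value $82,493.
Year 6: ⌊$82,493 × 200%/8⌋ = $20,623. Book value $61,870.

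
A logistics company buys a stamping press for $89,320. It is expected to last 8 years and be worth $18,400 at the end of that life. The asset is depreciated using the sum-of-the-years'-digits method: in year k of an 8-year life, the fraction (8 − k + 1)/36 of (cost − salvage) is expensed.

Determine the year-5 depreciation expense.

Depreciable base = $89,320 − $18,400 = $70,920.
Sum of the years' digits = 8+7+6+5+4+3+2+1 = 36.
Year 1: $70,920 × 8/36 = $15,760. Book value $73,560.
Year 2: $70,920 × 7/36 = $13,790. Book value $59,770.
Year 3: $70,920 × 6/36 = $11,820. Book value $47,950.
Year 4: $70,920 × 5/36 = $9,850. Book value $38,100.
Year 5: $70,920 × 4/36 = $7,880. Book value $30,220.

$7,880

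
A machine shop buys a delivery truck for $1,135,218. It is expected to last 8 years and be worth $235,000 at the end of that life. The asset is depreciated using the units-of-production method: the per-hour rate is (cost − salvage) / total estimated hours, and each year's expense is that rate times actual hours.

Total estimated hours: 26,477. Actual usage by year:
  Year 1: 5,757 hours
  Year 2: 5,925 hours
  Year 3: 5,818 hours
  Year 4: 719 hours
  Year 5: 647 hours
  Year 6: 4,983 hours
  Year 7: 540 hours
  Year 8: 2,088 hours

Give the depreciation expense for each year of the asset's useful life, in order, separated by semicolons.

$195,738; $201,450; $197,812; $24,446; $21,998; $169,422; $18,360; $70,992

Depreciable base = $1,135,218 − $235,000 = $900,218.
Rate = $900,218 / 26,477 hours = $34 per hour.
Year 1: 5,757 × $34 = $195,738. Book value $939,480.
Year 2: 5,925 × $34 = $201,450. Book value $738,030.
Year 3: 5,818 × $34 = $197,812. Book value $540,218.
Year 4: 719 × $34 = $24,446. Book value $515,772.
Year 5: 647 × $34 = $21,998. Book value $493,774.
Year 6: 4,983 × $34 = $169,422. Book value $324,352.
Year 7: 540 × $34 = $18,360. Book value $305,992.
Year 8: 2,088 × $34 = $70,992. Book value $235,000.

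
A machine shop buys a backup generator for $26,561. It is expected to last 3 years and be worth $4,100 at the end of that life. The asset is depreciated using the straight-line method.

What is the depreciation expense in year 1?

Depreciable base = $26,561 − $4,100 = $22,461.
Annual expense = $22,461 / 3 = $7,487.

$7,487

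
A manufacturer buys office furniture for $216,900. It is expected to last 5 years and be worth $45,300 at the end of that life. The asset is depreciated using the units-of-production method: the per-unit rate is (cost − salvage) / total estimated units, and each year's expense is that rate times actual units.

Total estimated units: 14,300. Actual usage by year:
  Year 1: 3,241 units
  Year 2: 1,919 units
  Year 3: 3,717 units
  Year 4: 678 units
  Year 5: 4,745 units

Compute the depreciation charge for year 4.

Depreciable base = $216,900 − $45,300 = $171,600.
Rate = $171,600 / 14,300 units = $12 per unit.
Year 1: 3,241 × $12 = $38,892. Book value $178,008.
Year 2: 1,919 × $12 = $23,028. Book value $154,980.
Year 3: 3,717 × $12 = $44,604. Book value $110,376.
Year 4: 678 × $12 = $8,136. Book value $102,240.

$8,136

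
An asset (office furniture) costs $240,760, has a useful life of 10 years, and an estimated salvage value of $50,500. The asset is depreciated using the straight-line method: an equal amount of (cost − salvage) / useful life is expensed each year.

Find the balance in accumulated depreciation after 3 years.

Depreciable base = $240,760 − $50,500 = $190,260.
Annual expense = $190,260 / 10 = $19,026.
End of year 1: book value $221,734.
End of year 2: book value $202,708.
End of year 3: book value $183,682.
Accumulated through year 3 = $240,760 − $183,682 = $57,078.

$57,078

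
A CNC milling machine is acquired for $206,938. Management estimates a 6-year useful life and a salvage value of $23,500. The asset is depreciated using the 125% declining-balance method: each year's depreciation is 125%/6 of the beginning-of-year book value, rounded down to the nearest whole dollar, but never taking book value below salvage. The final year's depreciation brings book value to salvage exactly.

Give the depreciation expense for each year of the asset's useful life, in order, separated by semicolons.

Depreciable base = $206,938 − $23,500 = $183,438.
Year 1: ⌊$206,938 × 125%/6⌋ = $43,112. Book value $163,826.
Year 2: ⌊$163,826 × 125%/6⌋ = $34,130. Book value $129,696.
Year 3: ⌊$129,696 × 125%/6⌋ = $27,020. Book value $102,676.
Year 4: ⌊$102,676 × 125%/6⌋ = $21,390. Book value $81,286.
Year 5: ⌊$81,286 × 125%/6⌋ = $16,934. Book value $64,352.
Year 6 (final): $64,352 − $23,500 = $40,852. Book value $23,500.

$43,112; $34,130; $27,020; $21,390; $16,934; $40,852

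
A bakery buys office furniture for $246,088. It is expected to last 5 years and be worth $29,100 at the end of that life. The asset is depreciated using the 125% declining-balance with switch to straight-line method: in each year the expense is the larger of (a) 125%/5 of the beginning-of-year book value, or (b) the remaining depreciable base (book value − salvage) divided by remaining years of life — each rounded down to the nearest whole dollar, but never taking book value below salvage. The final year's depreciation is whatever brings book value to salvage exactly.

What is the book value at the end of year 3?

Depreciable base = $246,088 − $29,100 = $216,988.
Year 1: DB = ⌊$246,088 × 125%/5⌋ = $61,522; SL = ⌊$216,988/5⌋ = $43,397 → take DB $61,522. Book value $184,566.
Year 2: DB = ⌊$184,566 × 125%/5⌋ = $46,141; SL = ⌊$155,466/4⌋ = $38,866 → take DB $46,141. Book value $138,425.
Year 3: DB = ⌊$138,425 × 125%/5⌋ = $34,606; SL = ⌊$109,325/3⌋ = $36,441 → take SL $36,441. Book value $101,984.

$101,984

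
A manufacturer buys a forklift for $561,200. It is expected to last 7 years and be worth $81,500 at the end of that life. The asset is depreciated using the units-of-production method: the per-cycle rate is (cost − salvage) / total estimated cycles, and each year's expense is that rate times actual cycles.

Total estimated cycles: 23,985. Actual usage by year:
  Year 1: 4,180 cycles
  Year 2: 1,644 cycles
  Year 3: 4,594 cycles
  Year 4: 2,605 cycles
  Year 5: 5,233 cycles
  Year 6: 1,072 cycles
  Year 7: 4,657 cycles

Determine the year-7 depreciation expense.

$93,140

Depreciable base = $561,200 − $81,500 = $479,700.
Rate = $479,700 / 23,985 cycles = $20 per cycle.
Year 1: 4,180 × $20 = $83,600. Book value $477,600.
Year 2: 1,644 × $20 = $32,880. Book value $444,720.
Year 3: 4,594 × $20 = $91,880. Book value $352,840.
Year 4: 2,605 × $20 = $52,100. Book value $300,740.
Year 5: 5,233 × $20 = $104,660. Book value $196,080.
Year 6: 1,072 × $20 = $21,440. Book value $174,640.
Year 7: 4,657 × $20 = $93,140. Book value $81,500.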